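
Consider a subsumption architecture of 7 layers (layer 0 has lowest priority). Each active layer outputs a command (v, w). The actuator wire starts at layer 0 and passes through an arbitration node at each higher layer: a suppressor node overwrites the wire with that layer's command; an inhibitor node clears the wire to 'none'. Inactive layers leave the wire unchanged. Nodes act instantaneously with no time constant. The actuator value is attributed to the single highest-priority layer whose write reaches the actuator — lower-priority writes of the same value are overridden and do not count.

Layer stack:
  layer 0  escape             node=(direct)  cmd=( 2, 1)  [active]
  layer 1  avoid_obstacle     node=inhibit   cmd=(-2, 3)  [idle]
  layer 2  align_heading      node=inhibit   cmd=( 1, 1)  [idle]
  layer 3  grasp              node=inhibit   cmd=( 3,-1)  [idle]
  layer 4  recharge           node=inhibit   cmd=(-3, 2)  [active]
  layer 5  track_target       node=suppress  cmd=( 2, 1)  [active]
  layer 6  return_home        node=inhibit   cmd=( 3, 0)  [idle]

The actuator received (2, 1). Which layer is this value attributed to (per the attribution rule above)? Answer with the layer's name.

track_target

[0] escape on; wire := (2, 1)
[1] avoid_obstacle off; pass (2, 1)
[2] align_heading off; pass (2, 1)
[3] grasp off; pass (2, 1)
[4] recharge on (inhibit); wire := none
[5] track_target on (suppress); wire := (2, 1)
[6] return_home off; pass (2, 1)
output (2, 1)
last writer: layer 5 = track_target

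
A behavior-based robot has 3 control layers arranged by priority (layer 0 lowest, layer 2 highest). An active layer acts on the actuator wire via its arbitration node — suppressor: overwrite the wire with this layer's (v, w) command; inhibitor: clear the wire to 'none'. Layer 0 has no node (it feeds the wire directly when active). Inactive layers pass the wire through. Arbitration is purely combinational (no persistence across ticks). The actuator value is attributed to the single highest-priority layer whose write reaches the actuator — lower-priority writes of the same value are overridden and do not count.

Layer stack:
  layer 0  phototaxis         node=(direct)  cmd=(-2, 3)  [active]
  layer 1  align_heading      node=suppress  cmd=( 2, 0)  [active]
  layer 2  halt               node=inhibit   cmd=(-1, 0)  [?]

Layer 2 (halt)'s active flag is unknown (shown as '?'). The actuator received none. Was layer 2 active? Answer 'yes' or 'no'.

yes

If layer 2 is active=yes:
  actuator would be none
If layer 2 is active=no:
  actuator would be (2, 0)
Observed none, so layer 2 was active.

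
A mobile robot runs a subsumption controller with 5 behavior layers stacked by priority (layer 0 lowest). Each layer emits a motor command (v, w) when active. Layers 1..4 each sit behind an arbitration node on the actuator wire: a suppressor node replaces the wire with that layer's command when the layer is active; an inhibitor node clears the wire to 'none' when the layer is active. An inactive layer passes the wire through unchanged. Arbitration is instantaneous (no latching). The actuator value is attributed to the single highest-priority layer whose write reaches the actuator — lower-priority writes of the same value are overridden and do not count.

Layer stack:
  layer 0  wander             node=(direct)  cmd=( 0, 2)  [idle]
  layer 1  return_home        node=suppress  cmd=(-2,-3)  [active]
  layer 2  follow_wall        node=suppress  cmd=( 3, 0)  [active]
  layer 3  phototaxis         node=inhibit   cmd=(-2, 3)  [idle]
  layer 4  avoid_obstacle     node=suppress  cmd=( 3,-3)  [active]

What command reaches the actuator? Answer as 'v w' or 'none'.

3 -3

L0 wander: idle → wire = none
L1 return_home: active, suppressor → wire = (-2, -3)
L2 follow_wall: active, suppressor → wire = (3, 0)
L3 phototaxis: idle → wire stays (3, 0)
L4 avoid_obstacle: active, suppressor → wire = (3, -3)
actuator = (3, -3)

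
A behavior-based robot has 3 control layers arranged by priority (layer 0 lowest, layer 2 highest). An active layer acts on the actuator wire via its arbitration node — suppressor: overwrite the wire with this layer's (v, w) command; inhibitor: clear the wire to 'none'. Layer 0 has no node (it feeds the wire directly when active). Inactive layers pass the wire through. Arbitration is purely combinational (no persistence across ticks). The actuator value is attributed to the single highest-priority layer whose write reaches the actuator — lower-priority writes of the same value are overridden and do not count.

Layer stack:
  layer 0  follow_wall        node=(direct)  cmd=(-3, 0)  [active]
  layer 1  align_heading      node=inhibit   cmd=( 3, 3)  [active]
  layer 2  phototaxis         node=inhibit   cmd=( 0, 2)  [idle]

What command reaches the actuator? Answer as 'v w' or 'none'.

none

L0 follow_wall: active, feeds wire = (-3, 0)
L1 align_heading: active, inhibitor → wire = none
L2 phototaxis: idle → wire stays none
actuator = none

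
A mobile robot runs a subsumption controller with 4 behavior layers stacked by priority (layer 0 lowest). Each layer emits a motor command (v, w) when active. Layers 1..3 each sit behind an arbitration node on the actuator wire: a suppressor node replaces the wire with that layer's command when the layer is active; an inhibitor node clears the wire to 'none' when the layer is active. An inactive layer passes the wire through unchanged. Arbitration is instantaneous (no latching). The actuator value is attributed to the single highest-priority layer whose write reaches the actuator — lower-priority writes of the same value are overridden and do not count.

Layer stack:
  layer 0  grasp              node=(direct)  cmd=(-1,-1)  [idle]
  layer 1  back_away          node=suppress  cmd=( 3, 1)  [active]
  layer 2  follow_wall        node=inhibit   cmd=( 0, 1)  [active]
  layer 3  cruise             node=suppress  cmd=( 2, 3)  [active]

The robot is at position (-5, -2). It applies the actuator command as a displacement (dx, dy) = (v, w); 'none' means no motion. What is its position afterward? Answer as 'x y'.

-3 1

layer 0 (grasp) idle — none
layer 1 (back_away) active — suppresses: (3, 1)
layer 2 (follow_wall) active — inhibits: none
layer 3 (cruise) active — suppresses: (2, 3)
→ actuator (2, 3)
position: (-5, -2) + (2, 3) = (-3, 1)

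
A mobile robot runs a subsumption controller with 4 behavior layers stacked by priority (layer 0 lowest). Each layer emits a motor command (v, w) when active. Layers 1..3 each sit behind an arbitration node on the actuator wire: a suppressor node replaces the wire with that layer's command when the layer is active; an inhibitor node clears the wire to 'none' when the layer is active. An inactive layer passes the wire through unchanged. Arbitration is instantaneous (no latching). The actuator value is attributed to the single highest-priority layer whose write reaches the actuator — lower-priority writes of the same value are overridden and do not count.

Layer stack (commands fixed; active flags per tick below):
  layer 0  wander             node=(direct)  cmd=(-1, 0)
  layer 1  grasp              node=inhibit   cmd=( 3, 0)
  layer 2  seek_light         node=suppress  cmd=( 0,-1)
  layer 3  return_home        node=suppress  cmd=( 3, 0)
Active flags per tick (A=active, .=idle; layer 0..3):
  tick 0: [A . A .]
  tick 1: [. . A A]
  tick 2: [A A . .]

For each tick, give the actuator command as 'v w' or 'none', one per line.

0 -1
3 0
none

tick 0:
  [0] wander on; wire := (-1, 0)
  [1] grasp off; pass (-1, 0)
  [2] seek_light on (suppress); wire := (0, -1)
  [3] return_home off; pass (0, -1)
  output (0, -1)
tick 1:
  [0] wander off; wire := none
  [1] grasp off; pass none
  [2] seek_light on (suppress); wire := (0, -1)
  [3] return_home on (suppress); wire := (3, 0)
  output (3, 0)
tick 2:
  [0] wander on; wire := (-1, 0)
  [1] grasp on (inhibit); wire := none
  [2] seek_light off; pass none
  [3] return_home off; pass none
  output none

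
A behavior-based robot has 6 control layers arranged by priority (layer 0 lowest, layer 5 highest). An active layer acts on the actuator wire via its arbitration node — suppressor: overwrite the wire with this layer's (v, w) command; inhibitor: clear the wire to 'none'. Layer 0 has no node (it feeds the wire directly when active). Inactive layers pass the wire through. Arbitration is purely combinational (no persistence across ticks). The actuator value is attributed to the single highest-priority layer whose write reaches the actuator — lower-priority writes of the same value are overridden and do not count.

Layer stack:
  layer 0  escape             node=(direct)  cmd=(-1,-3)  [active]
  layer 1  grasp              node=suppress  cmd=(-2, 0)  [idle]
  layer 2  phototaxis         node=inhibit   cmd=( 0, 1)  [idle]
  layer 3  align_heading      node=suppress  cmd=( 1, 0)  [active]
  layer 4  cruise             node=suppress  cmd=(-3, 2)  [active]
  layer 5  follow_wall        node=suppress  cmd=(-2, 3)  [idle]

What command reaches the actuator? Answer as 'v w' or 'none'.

[0] escape on; wire := (-1, -3)
[1] grasp off; pass (-1, -3)
[2] phototaxis off; pass (-1, -3)
[3] align_heading on (suppress); wire := (1, 0)
[4] cruise on (suppress); wire := (-3, 2)
[5] follow_wall off; pass (-3, 2)
output (-3, 2)

-3 2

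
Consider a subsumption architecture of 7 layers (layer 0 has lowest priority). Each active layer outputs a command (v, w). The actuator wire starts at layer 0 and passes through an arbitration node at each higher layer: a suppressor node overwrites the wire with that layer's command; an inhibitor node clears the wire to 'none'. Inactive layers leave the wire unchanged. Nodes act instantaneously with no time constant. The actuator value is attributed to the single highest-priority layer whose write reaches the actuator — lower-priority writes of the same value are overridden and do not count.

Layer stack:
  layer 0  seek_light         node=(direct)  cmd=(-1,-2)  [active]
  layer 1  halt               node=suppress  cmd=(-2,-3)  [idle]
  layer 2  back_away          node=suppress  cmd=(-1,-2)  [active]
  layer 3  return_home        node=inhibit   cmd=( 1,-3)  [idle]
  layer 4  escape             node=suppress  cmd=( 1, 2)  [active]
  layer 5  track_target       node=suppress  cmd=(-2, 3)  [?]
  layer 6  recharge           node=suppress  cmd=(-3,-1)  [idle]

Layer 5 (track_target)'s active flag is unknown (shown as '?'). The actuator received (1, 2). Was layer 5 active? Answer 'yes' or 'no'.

no

If layer 5 is active=yes:
  actuator would be (-2, 3)
If layer 5 is active=no:
  actuator would be (1, 2)
Observed (1, 2), so layer 5 was idle.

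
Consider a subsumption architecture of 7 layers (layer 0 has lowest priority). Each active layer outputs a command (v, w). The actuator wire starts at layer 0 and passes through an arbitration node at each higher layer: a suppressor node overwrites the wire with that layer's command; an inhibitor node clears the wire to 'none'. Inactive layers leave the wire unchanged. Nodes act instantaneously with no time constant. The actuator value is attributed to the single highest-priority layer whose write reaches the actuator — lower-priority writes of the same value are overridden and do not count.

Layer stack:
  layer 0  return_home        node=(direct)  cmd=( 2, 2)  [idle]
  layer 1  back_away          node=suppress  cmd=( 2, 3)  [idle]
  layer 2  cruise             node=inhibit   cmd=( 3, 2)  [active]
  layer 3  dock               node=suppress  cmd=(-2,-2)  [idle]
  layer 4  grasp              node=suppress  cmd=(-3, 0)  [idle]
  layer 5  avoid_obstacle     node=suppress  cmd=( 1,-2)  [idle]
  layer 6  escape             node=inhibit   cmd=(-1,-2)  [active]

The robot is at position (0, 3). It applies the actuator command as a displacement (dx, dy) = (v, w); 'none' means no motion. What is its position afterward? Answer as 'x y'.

layer 0 (return_home) idle — none
layer 1 (back_away) idle — unchanged: none
layer 2 (cruise) active — inhibits: none
layer 3 (dock) idle — unchanged: none
layer 4 (grasp) idle — unchanged: none
layer 5 (avoid_obstacle) idle — unchanged: none
layer 6 (escape) active — inhibits: none
→ actuator none
position: (0, 3) + none = (0, 3)

0 3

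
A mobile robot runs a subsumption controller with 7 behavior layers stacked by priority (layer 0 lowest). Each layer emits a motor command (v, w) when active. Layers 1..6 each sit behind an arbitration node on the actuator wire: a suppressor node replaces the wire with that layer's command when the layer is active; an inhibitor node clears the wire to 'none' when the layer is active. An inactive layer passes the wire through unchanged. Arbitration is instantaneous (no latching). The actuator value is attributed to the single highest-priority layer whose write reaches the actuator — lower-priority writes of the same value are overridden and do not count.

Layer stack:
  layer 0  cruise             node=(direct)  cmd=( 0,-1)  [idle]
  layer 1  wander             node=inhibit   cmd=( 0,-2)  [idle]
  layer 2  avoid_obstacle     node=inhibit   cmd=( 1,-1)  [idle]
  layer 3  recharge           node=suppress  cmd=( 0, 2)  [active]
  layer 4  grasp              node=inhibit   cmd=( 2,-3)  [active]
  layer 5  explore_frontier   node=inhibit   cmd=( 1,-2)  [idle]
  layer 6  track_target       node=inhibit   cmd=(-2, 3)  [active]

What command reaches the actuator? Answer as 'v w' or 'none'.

L0 cruise: idle → wire = none
L1 wander: idle → wire stays none
L2 avoid_obstacle: idle → wire stays none
L3 recharge: active, suppressor → wire = (0, 2)
L4 grasp: active, inhibitor → wire = none
L5 explore_frontier: idle → wire stays none
L6 track_target: active, inhibitor → wire = none
actuator = none

none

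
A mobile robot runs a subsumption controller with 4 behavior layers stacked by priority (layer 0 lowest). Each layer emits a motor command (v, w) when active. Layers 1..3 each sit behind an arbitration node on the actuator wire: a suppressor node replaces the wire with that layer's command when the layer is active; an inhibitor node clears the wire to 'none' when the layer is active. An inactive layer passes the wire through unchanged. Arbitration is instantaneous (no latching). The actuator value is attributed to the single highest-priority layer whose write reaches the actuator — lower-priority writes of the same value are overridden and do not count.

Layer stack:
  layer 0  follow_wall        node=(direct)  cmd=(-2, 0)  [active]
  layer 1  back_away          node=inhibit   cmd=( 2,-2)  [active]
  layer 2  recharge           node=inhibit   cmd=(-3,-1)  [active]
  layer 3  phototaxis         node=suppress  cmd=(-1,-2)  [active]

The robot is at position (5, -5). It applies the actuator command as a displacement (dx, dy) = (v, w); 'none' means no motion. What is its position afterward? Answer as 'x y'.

layer 0 (follow_wall) active — direct: (-2, 0)
layer 1 (back_away) active — inhibits: none
layer 2 (recharge) active — inhibits: none
layer 3 (phototaxis) active — suppresses: (-1, -2)
→ actuator (-1, -2)
position: (5, -5) + (-1, -2) = (4, -7)

4 -7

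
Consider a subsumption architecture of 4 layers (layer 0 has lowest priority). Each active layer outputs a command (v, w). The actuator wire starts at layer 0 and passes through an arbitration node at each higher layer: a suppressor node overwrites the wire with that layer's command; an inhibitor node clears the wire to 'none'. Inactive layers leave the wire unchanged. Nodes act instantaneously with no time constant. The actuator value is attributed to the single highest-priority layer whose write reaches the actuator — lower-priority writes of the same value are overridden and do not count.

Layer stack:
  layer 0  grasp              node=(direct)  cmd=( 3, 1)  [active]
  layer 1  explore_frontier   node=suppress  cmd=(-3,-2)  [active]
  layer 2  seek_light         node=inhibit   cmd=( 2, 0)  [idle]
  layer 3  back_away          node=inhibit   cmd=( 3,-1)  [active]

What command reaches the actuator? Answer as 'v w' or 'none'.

L0 grasp: active, feeds wire = (3, 1)
L1 explore_frontier: active, suppressor → wire = (-3, -2)
L2 seek_light: idle → wire stays (-3, -2)
L3 back_away: active, inhibitor → wire = none
actuator = none

none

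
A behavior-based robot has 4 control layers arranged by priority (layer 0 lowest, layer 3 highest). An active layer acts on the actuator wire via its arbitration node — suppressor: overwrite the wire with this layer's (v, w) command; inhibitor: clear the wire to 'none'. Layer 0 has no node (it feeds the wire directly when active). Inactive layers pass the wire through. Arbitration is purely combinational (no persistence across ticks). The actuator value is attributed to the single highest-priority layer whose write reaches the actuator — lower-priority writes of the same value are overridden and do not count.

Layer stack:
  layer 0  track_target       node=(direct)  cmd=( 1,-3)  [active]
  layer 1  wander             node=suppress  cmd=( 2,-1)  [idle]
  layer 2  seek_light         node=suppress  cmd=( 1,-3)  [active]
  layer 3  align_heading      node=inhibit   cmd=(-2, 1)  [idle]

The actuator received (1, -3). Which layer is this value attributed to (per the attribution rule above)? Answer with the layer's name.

seek_light

[0] track_target on; wire := (1, -3)
[1] wander off; pass (1, -3)
[2] seek_light on (suppress); wire := (1, -3)
[3] align_heading off; pass (1, -3)
output (1, -3)
last writer: layer 2 = seek_light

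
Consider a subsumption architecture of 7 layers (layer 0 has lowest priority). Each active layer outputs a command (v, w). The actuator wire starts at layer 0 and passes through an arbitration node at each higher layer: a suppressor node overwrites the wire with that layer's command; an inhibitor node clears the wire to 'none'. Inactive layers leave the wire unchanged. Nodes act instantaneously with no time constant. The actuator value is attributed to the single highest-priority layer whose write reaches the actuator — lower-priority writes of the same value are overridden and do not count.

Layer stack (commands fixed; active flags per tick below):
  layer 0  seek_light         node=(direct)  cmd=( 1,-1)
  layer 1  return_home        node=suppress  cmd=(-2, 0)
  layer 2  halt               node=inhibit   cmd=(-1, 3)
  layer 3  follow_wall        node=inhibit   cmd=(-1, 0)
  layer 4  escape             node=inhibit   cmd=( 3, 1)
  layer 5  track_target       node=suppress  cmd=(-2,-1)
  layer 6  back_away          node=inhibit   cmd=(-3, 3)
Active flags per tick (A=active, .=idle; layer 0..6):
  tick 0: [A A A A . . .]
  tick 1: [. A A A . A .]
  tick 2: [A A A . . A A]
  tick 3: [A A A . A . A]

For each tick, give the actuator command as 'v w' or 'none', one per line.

tick 0:
  layer 0 (seek_light) active — direct: (1, -1)
  layer 1 (return_home) active — suppresses: (-2, 0)
  layer 2 (halt) active — inhibits: none
  layer 3 (follow_wall) active — inhibits: none
  layer 4 (escape) idle — unchanged: none
  layer 5 (track_target) idle — unchanged: none
  layer 6 (back_away) idle — unchanged: none
  → actuator none
tick 1:
  layer 0 (seek_light) idle — none
  layer 1 (return_home) active — suppresses: (-2, 0)
  layer 2 (halt) active — inhibits: none
  layer 3 (follow_wall) active — inhibits: none
  layer 4 (escape) idle — unchanged: none
  layer 5 (track_target) active — suppresses: (-2, -1)
  layer 6 (back_away) idle — unchanged: (-2, -1)
  → actuator (-2, -1)
tick 2:
  layer 0 (seek_light) active — direct: (1, -1)
  layer 1 (return_home) active — suppresses: (-2, 0)
  layer 2 (halt) active — inhibits: none
  layer 3 (follow_wall) idle — unchanged: none
  layer 4 (escape) idle — unchanged: none
  layer 5 (track_target) active — suppresses: (-2, -1)
  layer 6 (back_away) active — inhibits: none
  → actuator none
tick 3:
  layer 0 (seek_light) active — direct: (1, -1)
  layer 1 (return_home) active — suppresses: (-2, 0)
  layer 2 (halt) active — inhibits: none
  layer 3 (follow_wall) idle — unchanged: none
  layer 4 (escape) active — inhibits: none
  layer 5 (track_target) idle — unchanged: none
  layer 6 (back_away) active — inhibits: none
  → actuator none

none
-2 -1
none
none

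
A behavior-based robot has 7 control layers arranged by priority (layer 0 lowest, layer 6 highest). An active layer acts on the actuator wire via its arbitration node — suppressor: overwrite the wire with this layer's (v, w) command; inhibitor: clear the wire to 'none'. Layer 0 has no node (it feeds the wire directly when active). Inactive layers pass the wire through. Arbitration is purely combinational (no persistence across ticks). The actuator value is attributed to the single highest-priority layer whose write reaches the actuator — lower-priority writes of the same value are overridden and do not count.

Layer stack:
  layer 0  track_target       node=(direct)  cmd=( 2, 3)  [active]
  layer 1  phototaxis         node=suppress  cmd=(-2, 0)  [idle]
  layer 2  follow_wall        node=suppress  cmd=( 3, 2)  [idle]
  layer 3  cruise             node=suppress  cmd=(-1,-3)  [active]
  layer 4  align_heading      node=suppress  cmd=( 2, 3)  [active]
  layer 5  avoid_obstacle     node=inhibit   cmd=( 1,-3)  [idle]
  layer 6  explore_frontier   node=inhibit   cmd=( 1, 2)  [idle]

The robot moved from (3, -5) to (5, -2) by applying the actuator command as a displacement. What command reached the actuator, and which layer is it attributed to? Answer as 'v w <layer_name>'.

displacement = (5, -2) − (3, -5) = (2, 3)
L0 track_target: active, feeds wire = (2, 3)
L1 phototaxis: idle → wire stays (2, 3)
L2 follow_wall: idle → wire stays (2, 3)
L3 cruise: active, suppressor → wire = (-1, -3)
L4 align_heading: active, suppressor → wire = (2, 3)
L5 avoid_obstacle: idle → wire stays (2, 3)
L6 explore_frontier: idle → wire stays (2, 3)
actuator = (2, 3) — from layer 4 (align_heading)

2 3 align_heading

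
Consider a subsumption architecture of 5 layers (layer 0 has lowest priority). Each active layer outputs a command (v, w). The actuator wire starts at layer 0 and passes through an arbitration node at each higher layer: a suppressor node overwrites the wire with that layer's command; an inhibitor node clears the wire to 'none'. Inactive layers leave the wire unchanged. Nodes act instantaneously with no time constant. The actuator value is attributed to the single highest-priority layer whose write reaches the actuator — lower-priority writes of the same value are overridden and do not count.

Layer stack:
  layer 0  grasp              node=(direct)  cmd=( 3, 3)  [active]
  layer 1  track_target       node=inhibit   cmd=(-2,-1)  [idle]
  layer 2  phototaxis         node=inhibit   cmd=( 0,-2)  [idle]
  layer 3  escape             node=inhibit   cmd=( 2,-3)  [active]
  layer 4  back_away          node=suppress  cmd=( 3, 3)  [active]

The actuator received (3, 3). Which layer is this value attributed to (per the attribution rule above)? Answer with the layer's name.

back_away

[0] grasp on; wire := (3, 3)
[1] track_target off; pass (3, 3)
[2] phototaxis off; pass (3, 3)
[3] escape on (inhibit); wire := none
[4] back_away on (suppress); wire := (3, 3)
output (3, 3)
last writer: layer 4 = back_away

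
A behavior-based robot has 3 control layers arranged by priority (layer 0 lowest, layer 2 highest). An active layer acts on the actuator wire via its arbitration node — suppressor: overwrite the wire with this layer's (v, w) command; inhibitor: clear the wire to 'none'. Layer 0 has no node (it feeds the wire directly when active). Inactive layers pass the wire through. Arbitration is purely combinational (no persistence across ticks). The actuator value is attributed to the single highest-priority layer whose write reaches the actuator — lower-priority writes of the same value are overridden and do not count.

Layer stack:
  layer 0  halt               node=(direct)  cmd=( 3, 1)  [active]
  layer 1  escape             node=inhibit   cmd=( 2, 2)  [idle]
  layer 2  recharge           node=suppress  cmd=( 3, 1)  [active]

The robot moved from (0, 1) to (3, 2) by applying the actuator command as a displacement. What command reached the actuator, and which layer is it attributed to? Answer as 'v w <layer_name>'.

displacement = (3, 2) − (0, 1) = (3, 1)
[0] halt on; wire := (3, 1)
[1] escape off; pass (3, 1)
[2] recharge on (suppress); wire := (3, 1)
output (3, 1) — from layer 2 (recharge)

3 1 recharge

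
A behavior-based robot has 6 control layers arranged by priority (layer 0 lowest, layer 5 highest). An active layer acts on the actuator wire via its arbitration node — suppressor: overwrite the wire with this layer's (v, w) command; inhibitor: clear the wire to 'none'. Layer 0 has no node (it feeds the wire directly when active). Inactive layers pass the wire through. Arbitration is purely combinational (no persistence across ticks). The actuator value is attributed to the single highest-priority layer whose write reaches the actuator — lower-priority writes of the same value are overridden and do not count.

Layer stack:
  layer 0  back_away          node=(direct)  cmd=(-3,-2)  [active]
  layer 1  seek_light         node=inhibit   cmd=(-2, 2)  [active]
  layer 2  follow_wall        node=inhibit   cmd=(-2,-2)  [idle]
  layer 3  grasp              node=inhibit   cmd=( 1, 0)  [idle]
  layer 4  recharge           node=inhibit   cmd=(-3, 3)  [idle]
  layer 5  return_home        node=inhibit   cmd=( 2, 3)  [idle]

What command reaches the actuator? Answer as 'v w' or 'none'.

[0] back_away on; wire := (-3, -2)
[1] seek_light on (inhibit); wire := none
[2] follow_wall off; pass none
[3] grasp off; pass none
[4] recharge off; pass none
[5] return_home off; pass none
output none

none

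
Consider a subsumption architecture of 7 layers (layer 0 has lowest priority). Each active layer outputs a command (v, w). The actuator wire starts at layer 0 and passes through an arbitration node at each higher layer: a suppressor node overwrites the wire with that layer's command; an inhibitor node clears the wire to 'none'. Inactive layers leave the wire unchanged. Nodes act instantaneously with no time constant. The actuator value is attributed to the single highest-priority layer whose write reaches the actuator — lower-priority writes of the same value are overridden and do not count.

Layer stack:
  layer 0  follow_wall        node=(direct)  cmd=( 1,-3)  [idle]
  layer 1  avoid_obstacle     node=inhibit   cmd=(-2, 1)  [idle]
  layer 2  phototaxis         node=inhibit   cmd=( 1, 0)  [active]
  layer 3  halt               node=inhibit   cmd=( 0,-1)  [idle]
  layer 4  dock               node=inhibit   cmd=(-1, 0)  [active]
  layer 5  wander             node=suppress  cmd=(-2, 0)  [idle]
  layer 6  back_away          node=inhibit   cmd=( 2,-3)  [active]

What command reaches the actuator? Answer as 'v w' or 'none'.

layer 0 (follow_wall) idle — none
layer 1 (avoid_obstacle) idle — unchanged: none
layer 2 (phototaxis) active — inhibits: none
layer 3 (halt) idle — unchanged: none
layer 4 (dock) active — inhibits: none
layer 5 (wander) idle — unchanged: none
layer 6 (back_away) active — inhibits: none
→ actuator none

none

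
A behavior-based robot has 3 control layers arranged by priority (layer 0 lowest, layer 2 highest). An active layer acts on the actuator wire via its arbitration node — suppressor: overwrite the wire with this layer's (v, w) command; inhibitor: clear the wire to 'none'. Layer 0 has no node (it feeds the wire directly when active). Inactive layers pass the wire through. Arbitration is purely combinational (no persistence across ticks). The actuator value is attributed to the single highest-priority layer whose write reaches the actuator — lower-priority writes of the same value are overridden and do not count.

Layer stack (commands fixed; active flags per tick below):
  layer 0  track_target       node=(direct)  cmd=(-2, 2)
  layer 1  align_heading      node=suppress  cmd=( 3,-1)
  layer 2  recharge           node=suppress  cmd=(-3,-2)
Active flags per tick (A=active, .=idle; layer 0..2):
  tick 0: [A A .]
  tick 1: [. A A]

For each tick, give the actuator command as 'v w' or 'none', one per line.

3 -1
-3 -2

tick 0:
  L0 track_target: active, feeds wire = (-2, 2)
  L1 align_heading: active, suppressor → wire = (3, -1)
  L2 recharge: idle → wire stays (3, -1)
  actuator = (3, -1)
tick 1:
  L0 track_target: idle → wire = none
  L1 align_heading: active, suppressor → wire = (3, -1)
  L2 recharge: active, suppressor → wire = (-3, -2)
  actuator = (-3, -2)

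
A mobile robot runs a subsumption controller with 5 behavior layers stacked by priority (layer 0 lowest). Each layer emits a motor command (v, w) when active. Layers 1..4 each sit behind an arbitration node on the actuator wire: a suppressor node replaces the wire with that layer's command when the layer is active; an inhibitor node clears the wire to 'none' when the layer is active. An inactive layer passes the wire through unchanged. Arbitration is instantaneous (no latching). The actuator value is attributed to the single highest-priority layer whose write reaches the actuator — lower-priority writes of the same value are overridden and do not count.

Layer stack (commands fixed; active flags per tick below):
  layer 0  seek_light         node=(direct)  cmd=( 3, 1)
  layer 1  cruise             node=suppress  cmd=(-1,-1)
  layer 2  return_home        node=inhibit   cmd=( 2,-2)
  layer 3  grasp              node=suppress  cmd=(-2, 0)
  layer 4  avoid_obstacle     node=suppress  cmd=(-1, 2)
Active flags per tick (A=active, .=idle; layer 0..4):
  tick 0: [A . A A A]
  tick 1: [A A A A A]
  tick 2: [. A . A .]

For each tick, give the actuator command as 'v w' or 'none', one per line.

tick 0:
  layer 0 (seek_light) active — direct: (3, 1)
  layer 1 (cruise) idle — unchanged: (3, 1)
  layer 2 (return_home) active — inhibits: none
  layer 3 (grasp) active — suppresses: (-2, 0)
  layer 4 (avoid_obstacle) active — suppresses: (-1, 2)
  → actuator (-1, 2)
tick 1:
  layer 0 (seek_light) active — direct: (3, 1)
  layer 1 (cruise) active — suppresses: (-1, -1)
  layer 2 (return_home) active — inhibits: none
  layer 3 (grasp) active — suppresses: (-2, 0)
  layer 4 (avoid_obstacle) active — suppresses: (-1, 2)
  → actuator (-1, 2)
tick 2:
  layer 0 (seek_light) idle — none
  layer 1 (cruise) active — suppresses: (-1, -1)
  layer 2 (return_home) idle — unchanged: (-1, -1)
  layer 3 (grasp) active — suppresses: (-2, 0)
  layer 4 (avoid_obstacle) idle — unchanged: (-2, 0)
  → actuator (-2, 0)

-1 2
-1 2
-2 0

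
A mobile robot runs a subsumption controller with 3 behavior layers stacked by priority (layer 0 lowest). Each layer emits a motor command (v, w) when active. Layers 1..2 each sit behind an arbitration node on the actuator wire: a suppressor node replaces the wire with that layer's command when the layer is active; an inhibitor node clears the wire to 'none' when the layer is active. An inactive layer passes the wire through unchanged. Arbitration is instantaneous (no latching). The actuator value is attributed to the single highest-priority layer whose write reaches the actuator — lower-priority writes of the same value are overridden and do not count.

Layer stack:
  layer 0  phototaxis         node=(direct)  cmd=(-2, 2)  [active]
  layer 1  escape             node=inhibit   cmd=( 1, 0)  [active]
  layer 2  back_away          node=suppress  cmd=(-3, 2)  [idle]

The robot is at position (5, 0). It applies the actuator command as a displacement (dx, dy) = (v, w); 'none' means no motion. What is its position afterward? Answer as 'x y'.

5 0

[0] phototaxis on; wire := (-2, 2)
[1] escape on (inhibit); wire := none
[2] back_away off; pass none
output none
position: (5, 0) + none = (5, 0)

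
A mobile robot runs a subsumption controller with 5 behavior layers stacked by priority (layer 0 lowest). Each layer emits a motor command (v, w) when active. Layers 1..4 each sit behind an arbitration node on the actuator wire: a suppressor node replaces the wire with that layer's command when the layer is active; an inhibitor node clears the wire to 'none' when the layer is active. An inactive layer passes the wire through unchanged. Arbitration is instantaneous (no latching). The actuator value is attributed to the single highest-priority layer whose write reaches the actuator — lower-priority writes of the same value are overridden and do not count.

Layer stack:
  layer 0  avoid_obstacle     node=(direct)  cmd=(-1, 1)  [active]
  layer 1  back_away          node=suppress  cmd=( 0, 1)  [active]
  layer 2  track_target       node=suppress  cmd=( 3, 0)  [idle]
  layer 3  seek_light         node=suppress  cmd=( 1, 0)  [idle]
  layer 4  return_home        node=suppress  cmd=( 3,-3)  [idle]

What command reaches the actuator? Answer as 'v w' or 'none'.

L0 avoid_obstacle: active, feeds wire = (-1, 1)
L1 back_away: active, suppressor → wire = (0, 1)
L2 track_target: idle → wire stays (0, 1)
L3 seek_light: idle → wire stays (0, 1)
L4 return_home: idle → wire stays (0, 1)
actuator = (0, 1)

0 1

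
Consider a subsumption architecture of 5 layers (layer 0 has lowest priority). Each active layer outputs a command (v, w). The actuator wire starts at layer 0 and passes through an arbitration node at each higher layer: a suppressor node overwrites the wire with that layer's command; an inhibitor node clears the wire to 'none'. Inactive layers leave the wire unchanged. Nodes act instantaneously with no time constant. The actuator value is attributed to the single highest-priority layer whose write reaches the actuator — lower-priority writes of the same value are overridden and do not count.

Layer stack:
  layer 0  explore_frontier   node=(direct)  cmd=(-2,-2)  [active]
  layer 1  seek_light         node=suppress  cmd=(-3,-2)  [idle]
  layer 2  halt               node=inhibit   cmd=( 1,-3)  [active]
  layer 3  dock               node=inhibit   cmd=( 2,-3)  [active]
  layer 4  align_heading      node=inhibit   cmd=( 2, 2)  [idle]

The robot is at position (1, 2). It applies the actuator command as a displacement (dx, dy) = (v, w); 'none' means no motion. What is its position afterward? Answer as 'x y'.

1 2

[0] explore_frontier on; wire := (-2, -2)
[1] seek_light off; pass (-2, -2)
[2] halt on (inhibit); wire := none
[3] dock on (inhibit); wire := none
[4] align_heading off; pass none
output none
position: (1, 2) + none = (1, 2)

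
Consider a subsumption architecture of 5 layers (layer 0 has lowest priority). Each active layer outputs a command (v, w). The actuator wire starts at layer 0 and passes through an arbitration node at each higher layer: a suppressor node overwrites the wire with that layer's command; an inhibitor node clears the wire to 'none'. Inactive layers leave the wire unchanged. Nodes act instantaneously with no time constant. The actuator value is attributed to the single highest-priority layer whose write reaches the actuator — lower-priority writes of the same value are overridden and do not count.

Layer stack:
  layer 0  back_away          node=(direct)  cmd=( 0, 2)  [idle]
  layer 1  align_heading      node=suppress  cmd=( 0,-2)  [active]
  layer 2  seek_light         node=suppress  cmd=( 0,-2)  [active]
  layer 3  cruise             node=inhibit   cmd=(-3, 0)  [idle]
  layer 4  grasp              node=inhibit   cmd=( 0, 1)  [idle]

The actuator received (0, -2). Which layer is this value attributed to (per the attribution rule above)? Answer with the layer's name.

L0 back_away: idle → wire = none
L1 align_heading: active, suppressor → wire = (0, -2)
L2 seek_light: active, suppressor → wire = (0, -2)
L3 cruise: idle → wire stays (0, -2)
L4 grasp: idle → wire stays (0, -2)
actuator = (0, -2)
last writer: layer 2 = seek_light

seek_light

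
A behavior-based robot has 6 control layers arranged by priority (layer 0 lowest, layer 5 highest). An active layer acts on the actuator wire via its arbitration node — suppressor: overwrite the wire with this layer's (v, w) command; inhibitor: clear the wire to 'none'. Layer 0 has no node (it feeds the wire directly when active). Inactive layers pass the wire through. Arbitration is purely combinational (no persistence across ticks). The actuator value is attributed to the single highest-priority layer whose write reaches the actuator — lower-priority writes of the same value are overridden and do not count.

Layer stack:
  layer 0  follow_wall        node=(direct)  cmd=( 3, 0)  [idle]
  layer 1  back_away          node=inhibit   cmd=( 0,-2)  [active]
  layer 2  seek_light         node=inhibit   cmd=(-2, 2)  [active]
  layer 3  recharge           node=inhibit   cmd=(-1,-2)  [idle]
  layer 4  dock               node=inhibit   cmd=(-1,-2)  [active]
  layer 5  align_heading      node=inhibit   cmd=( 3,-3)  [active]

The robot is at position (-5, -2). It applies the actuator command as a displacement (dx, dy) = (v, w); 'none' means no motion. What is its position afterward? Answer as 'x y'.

-5 -2

L0 follow_wall: idle → wire = none
L1 back_away: active, inhibitor → wire = none
L2 seek_light: active, inhibitor → wire = none
L3 recharge: idle → wire stays none
L4 dock: active, inhibitor → wire = none
L5 align_heading: active, inhibitor → wire = none
actuator = none
position: (-5, -2) + none = (-5, -2)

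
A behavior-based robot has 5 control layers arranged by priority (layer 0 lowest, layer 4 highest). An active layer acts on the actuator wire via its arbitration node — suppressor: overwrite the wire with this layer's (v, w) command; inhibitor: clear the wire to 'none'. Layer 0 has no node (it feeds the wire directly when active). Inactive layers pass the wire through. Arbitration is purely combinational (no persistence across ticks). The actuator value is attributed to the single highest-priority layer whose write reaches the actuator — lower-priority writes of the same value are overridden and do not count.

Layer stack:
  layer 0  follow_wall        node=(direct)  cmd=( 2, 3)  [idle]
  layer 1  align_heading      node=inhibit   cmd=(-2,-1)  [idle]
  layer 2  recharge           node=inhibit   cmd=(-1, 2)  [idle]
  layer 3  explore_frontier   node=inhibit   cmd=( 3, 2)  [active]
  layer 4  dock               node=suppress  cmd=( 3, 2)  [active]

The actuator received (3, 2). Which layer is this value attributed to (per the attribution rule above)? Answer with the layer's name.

layer 0 (follow_wall) idle — none
layer 1 (align_heading) idle — unchanged: none
layer 2 (recharge) idle — unchanged: none
layer 3 (explore_frontier) active — inhibits: none
layer 4 (dock) active — suppresses: (3, 2)
→ actuator (3, 2)
last writer: layer 4 = dock

dock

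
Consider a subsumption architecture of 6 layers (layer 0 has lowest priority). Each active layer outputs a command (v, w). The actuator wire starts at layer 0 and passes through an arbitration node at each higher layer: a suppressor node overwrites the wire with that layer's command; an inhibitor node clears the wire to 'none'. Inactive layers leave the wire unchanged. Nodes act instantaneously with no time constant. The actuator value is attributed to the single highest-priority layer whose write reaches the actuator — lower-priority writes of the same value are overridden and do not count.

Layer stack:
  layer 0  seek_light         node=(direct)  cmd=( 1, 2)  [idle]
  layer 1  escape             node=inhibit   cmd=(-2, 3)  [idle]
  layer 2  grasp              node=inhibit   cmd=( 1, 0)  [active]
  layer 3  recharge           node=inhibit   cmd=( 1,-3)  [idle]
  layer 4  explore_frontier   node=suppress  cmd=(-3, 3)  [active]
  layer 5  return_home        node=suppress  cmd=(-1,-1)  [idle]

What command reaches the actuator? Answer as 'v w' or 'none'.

-3 3

[0] seek_light off; wire := none
[1] escape off; pass none
[2] grasp on (inhibit); wire := none
[3] recharge off; pass none
[4] explore_frontier on (suppress); wire := (-3, 3)
[5] return_home off; pass (-3, 3)
output (-3, 3)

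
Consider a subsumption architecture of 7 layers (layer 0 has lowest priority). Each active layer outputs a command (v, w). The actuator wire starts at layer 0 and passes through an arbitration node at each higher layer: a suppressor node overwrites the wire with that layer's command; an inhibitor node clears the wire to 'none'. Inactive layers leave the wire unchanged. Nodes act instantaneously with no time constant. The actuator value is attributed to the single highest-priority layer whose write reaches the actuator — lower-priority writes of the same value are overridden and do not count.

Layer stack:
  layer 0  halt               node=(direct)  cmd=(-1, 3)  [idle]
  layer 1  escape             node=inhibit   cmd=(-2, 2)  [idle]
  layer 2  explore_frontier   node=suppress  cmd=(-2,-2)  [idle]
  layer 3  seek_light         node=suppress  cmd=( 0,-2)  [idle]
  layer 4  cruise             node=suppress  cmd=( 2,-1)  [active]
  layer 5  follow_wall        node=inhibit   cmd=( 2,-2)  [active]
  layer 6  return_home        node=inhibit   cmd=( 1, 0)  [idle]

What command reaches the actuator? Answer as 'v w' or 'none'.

[0] halt off; wire := none
[1] escape off; pass none
[2] explore_frontier off; pass none
[3] seek_light off; pass none
[4] cruise on (suppress); wire := (2, -1)
[5] follow_wall on (inhibit); wire := none
[6] return_home off; pass none
output none

none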